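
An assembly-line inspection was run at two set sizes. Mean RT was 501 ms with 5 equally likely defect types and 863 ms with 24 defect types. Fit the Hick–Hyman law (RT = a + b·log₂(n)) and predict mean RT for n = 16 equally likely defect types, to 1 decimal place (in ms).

769.4 ms

RT is linear in log₂ n, so two points fix the line:
  b = (863 − 501) / (log₂ 24 − log₂ 5) = 362 / (4.5850 − 2.3219) = 159.962 ms/bit
  a = 501 − 159.962 × 2.3219 = 129.579 ms
Then RT(16) = 129.579 + 159.962 × log₂ 16 = 129.579 + 159.962 × 4 ≈ 769.428 ms.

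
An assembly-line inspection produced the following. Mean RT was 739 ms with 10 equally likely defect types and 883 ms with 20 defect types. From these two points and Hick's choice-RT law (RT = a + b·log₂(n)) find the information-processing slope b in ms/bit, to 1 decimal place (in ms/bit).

b = (RT₂ − RT₁)/(log₂ n₂ − log₂ n₁) = (883 − 739)/(4.3219 − 3.3219) = 144.000 ms/bit.

144.0 ms/bit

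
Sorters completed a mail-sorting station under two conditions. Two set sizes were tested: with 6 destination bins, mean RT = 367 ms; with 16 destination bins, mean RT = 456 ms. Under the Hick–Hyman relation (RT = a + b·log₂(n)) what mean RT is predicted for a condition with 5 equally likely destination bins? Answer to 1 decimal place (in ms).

RT is linear in log₂ n, so two points fix the line:
  b = (456 − 367) / (log₂ 16 − log₂ 6) = 89 / (4 − 2.5850) = 62.896 ms/bit
  a = 367 − 62.896 × 2.5850 = 204.417 ms
Then RT(5) = 204.417 + 62.896 × log₂ 5 = 204.417 + 62.896 × 2.3219 ≈ 350.456 ms.

350.5 ms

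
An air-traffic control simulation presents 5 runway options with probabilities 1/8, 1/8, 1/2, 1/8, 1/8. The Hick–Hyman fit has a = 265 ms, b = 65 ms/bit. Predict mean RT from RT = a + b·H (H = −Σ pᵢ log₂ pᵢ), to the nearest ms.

H = −Σ pᵢ log₂ pᵢ = 0.125·3 + 0.125·3 + 0.5·1 + 0.125·3 + 0.125·3 = 2.000 bits.
RT = 265 + 65 × 2.000 = 395.00 ms.

395 ms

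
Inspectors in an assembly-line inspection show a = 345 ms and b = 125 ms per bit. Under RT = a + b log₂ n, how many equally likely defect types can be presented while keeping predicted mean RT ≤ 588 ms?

3

Set 345 + 125·log₂ n ≤ 588 → log₂ n ≤ (588 − 345)/125 = 1.9440.
So n ≤ 2^1.9440 = 3.848; the largest integer n is 3.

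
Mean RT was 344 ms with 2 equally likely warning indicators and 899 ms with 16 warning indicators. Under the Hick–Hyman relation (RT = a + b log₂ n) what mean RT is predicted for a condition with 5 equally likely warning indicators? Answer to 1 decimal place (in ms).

588.6 ms

RT is linear in log₂ n, so two points fix the line:
  b = (899 − 344) / (log₂ 16 − log₂ 2) = 555 / (4 − 1) = 185.000 ms/bit
  a = 344 − 185.000 × 1 = 159.000 ms
Then RT(5) = 159.000 + 185.000 × log₂ 5 = 159.000 + 185.000 × 2.3219 ≈ 588.557 ms.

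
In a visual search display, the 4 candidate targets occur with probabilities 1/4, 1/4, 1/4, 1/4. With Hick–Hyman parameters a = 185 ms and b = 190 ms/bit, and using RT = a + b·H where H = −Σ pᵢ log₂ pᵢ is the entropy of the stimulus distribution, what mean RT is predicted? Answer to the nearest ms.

565 ms

Each term −pᵢ log₂ pᵢ: 0.25·2 + 0.25·2 + 0.25·2 + 0.25·2; summed, H = 2.000 bits.
Mean RT = a + bH = 185 + 190·2.000 = 565.00 ms.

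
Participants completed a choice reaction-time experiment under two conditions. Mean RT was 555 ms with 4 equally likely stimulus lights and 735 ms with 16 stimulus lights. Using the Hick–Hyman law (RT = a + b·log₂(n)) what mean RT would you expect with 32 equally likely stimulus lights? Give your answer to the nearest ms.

Solve the two-equation system in a and b:
  b = (735 − 555) / (log₂ 16 − log₂ 4) = 180 / (4 − 2) = 90 ms/bit
  a = 555 − 90 × 2 = 375 ms
Then RT(32) = 375 + 90 × log₂ 32 = 375 + 90 × 5 ≈ 825.000 ms.

825 ms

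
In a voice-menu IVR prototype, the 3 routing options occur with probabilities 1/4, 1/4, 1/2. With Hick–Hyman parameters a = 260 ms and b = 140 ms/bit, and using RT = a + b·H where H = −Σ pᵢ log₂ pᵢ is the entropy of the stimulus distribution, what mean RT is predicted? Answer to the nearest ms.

470 ms

H = −Σ pᵢ log₂ pᵢ = 0.25·2 + 0.25·2 + 0.5·1 = 1.500 bits.
RT = 260 + 140 × 1.500 = 470.00 ms.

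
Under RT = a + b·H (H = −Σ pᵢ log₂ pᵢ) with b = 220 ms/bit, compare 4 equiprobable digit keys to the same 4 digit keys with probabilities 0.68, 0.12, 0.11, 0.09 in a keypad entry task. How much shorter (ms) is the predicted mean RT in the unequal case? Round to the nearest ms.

Equiprobable entropy H₀ = log₂ 4 = 2.0000 bits.
Skewed entropy H = −Σ pᵢ log₂ pᵢ = 1.4084 bits.
ΔRT = b·(H₀ − H) = 220 × 0.5916 = 130.16 ms.

130 ms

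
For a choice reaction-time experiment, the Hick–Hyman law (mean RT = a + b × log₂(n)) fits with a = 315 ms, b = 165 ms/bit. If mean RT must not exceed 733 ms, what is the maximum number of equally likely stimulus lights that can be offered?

5

Set 315 + 165·log₂ n ≤ 733 → log₂ n ≤ (733 − 315)/165 = 2.5333.
So n ≤ 2^2.5333 = 5.789; the largest integer n is 5.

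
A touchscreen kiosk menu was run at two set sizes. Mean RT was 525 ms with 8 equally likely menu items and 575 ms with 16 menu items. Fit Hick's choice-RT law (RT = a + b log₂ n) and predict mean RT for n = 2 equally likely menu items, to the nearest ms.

Solve the two-equation system in a and b:
  b = (575 − 525) / (log₂ 16 − log₂ 8) = 50 / (4 − 3) = 50 ms/bit
  a = 525 − 50 × 3 = 375 ms
Then RT(2) = 375 + 50 × log₂ 2 = 375 + 50 × 1 ≈ 425.000 ms.

425 ms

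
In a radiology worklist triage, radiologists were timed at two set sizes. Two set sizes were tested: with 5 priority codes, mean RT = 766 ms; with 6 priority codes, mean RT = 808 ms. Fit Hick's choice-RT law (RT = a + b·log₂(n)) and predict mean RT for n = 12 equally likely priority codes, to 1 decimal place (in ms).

967.7 ms

Solve the two-equation system in a and b:
  b = (808 − 766) / (log₂ 6 − log₂ 5) = 42 / (2.5850 − 2.3219) = 159.675 ms/bit
  a = 766 − 159.675 × 2.3219 = 395.246 ms
Then RT(12) = 395.246 + 159.675 × log₂ 12 = 395.246 + 159.675 × 3.5850 ≈ 967.675 ms.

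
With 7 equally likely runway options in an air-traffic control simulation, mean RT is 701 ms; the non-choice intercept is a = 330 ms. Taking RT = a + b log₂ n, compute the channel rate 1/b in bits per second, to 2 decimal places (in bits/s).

b = (701 − 330)/log₂ 7 = 371/2.8074 = 132.153 ms per bit = 0.13215 s/bit; the reciprocal is 7.567 bits/s.

7.57 bits/s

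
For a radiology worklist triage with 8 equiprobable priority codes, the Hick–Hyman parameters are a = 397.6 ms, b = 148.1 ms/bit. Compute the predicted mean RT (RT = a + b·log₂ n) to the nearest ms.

log₂(8) = 3 bits, so RT = 397.6 + 148.1 × 3 ≈ 841.900 ms.

842 ms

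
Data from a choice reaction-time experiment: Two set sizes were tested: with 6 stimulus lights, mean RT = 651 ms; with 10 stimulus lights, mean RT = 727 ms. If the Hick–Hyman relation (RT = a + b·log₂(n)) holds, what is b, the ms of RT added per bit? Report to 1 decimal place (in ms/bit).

b = (RT₂ − RT₁)/(log₂ n₂ − log₂ n₁) = (727 − 651)/(3.3219 − 2.5850) = 103.126 ms/bit.

103.1 ms/bit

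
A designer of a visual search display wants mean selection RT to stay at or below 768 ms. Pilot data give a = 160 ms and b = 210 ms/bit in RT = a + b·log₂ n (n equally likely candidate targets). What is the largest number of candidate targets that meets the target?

Set 160 + 210·log₂ n ≤ 768 → log₂ n ≤ (768 − 160)/210 = 2.8952.
So n ≤ 2^2.8952 = 7.440; the largest integer n is 7.

7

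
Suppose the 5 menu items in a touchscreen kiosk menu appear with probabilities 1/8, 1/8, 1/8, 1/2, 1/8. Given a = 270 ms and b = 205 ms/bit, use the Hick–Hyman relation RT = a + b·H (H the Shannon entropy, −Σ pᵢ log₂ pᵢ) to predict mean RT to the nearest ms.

680 ms

Each term −pᵢ log₂ pᵢ: 0.125·3 + 0.125·3 + 0.125·3 + 0.5·1 + 0.125·3; summed, H = 2.000 bits.
Mean RT = a + bH = 270 + 205·2.000 = 680.00 ms.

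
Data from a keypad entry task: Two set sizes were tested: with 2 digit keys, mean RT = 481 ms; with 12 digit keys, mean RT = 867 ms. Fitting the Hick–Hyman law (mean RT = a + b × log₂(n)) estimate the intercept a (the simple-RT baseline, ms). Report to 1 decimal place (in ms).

331.7 ms

The slope on a log₂ axis is (867 − 481) / (3.5850 − 1) = 149.325 ms/bit.
Intercept: a = 481 − 149.325·log₂(2) = 331.675 ms.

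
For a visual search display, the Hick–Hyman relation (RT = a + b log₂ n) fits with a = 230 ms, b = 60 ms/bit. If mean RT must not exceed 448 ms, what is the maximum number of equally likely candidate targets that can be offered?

12

Information budget: (448 − 230)/60 = 3.6333 bits, so n ≤ 2^3.6333 = 12.409 → at most 12.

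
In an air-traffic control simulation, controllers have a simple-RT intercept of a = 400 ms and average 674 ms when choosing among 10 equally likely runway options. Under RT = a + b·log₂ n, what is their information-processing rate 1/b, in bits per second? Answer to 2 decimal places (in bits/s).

b = (674 − 400)/log₂ 10 = 274/3.3219 = 82.482 ms per bit = 0.08248 s/bit; the reciprocal is 12.124 bits/s.

12.12 bits/s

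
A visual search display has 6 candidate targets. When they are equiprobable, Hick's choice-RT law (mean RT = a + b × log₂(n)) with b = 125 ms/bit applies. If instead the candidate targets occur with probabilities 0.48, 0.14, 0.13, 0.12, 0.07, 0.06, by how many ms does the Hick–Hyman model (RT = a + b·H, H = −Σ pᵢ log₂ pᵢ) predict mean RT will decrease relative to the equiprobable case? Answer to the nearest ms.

52 ms

Equiprobable entropy H₀ = log₂ 6 = 2.5850 bits.
Skewed entropy H = −Σ pᵢ log₂ pᵢ = 2.1672 bits.
ΔRT = b·(H₀ − H) = 125 × 0.4178 = 52.22 ms.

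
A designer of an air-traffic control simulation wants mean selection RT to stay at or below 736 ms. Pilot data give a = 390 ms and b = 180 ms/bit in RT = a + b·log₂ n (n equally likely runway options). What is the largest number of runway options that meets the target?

180·log₂ n ≤ 736 − 390 = 346, giving log₂ n ≤ 1.9222 and n ≤ 3.790. The largest whole number is 3.

3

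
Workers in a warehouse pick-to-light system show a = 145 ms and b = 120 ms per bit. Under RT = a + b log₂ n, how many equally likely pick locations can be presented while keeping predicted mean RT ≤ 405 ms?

Set 145 + 120·log₂ n ≤ 405 → log₂ n ≤ (405 − 145)/120 = 2.1667.
So n ≤ 2^2.1667 = 4.490; the largest integer n is 4.

4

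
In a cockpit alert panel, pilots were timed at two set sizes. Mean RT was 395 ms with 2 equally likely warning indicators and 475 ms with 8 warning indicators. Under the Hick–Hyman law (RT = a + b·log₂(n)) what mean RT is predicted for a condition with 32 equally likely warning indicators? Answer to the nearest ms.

555 ms

Solve the two-equation system in a and b:
  b = (475 − 395) / (log₂ 8 − log₂ 2) = 80 / (3 − 1) = 40 ms/bit
  a = 395 − 40 × 1 = 355 ms
Then RT(32) = 355 + 40 × log₂ 32 = 355 + 40 × 5 ≈ 555.000 ms.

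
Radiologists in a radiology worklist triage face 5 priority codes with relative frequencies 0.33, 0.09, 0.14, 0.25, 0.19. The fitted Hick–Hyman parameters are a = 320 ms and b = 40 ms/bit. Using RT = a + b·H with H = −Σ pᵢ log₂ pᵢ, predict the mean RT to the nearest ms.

408 ms

H = 0.33·log₂(1/0.33) + 0.09·log₂(1/0.09) + 0.14·log₂(1/0.14) + 0.25·log₂(1/0.25) + 0.19·log₂(1/0.19) = 2.1928 bits.
RT = 320 + 40 × 2.1928 = 407.71 ms.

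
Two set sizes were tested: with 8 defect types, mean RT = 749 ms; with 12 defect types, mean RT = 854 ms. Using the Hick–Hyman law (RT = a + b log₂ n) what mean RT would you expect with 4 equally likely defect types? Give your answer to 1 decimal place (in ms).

569.5 ms

Solve the two-equation system in a and b:
  b = (854 − 749) / (log₂ 12 − log₂ 8) = 105 / (3.5850 − 3) = 179.499 ms/bit
  a = 749 − 179.499 × 3 = 210.504 ms
Then RT(4) = 210.504 + 179.499 × log₂ 4 = 210.504 + 179.499 × 2 ≈ 569.501 ms.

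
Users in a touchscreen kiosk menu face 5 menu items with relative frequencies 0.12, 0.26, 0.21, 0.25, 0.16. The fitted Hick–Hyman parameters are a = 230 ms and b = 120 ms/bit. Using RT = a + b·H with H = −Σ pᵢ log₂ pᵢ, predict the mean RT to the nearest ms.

502 ms

H = 0.12·log₂(1/0.12) + 0.26·log₂(1/0.26) + 0.21·log₂(1/0.21) + 0.25·log₂(1/0.25) + 0.16·log₂(1/0.16) = 2.2682 bits.
RT = 230 + 120 × 2.2682 = 502.18 ms.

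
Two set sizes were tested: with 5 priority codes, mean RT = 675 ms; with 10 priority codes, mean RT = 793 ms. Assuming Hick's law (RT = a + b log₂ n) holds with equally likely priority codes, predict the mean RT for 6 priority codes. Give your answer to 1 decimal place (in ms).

With log₂ n on the abscissa the relation is linear; from the two conditions:
  b = (793 − 675) / (log₂ 10 − log₂ 5) = 118 / (3.3219 − 2.3219) = 118.000 ms/bit
  a = 675 − 118.000 × 2.3219 = 401.012 ms
Then RT(6) = 401.012 + 118.000 × log₂ 6 = 401.012 + 118.000 × 2.5850 ≈ 706.038 ms.

706.0 ms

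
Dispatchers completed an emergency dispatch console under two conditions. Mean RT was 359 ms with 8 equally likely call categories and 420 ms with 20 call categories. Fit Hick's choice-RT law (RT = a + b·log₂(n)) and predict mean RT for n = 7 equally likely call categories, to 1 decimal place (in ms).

350.1 ms

Fit slope and intercept:
  b = (420 − 359) / (log₂ 20 − log₂ 8) = 61 / (4.3219 − 3) = 46.145 ms/bit
  a = 359 − 46.145 × 3 = 220.566 ms
Then RT(7) = 220.566 + 46.145 × log₂ 7 = 220.566 + 46.145 × 2.8074 ≈ 350.110 ms.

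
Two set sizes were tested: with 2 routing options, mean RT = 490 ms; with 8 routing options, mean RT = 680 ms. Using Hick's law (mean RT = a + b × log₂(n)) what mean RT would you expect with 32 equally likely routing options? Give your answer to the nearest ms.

Solve the two-equation system in a and b:
  b = (680 − 490) / (log₂ 8 − log₂ 2) = 190 / (3 − 1) = 95 ms/bit
  a = 490 − 95 × 1 = 395 ms
Then RT(32) = 395 + 95 × log₂ 32 = 395 + 95 × 5 ≈ 870.000 ms.

870 ms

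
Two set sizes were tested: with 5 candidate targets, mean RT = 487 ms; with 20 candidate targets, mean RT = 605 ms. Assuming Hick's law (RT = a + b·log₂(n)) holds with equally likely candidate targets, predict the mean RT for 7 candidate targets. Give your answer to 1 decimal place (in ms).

Solve the two-equation system in a and b:
  b = (605 − 487) / (log₂ 20 − log₂ 5) = 118 / (4.3219 − 2.3219) = 59.000 ms/bit
  a = 487 − 59.000 × 2.3219 = 350.006 ms
Then RT(7) = 350.006 + 59.000 × log₂ 7 = 350.006 + 59.000 × 2.8074 ≈ 515.640 ms.

515.6 ms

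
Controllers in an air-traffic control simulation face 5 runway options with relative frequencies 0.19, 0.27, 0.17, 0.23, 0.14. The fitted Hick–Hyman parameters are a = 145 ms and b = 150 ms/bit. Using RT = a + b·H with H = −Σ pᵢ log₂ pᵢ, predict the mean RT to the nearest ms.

488 ms

Entropy contributions −pᵢ log₂ pᵢ: 0.4552, 0.5100, 0.4346, 0.4877, 0.3971; sum H = 2.2846 bits.
RT = a + bH = 145 + 150·2.2846 = 487.69 ms.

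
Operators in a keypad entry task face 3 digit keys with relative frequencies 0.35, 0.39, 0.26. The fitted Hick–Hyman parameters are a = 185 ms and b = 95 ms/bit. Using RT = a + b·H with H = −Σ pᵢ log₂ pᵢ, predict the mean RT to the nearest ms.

Entropy contributions −pᵢ log₂ pᵢ: 0.5301, 0.5298, 0.5053; sum H = 1.5652 bits.
RT = a + bH = 185 + 95·1.5652 = 333.69 ms.

334 ms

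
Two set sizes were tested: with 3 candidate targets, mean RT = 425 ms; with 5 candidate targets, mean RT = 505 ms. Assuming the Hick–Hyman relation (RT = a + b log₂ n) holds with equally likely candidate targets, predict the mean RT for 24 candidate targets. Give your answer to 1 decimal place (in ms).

Fit slope and intercept:
  b = (505 − 425) / (log₂ 5 − log₂ 3) = 80 / (2.3219 − 1.5850) = 108.553 ms/bit
  a = 425 − 108.553 × 1.5850 = 252.947 ms
Then RT(24) = 252.947 + 108.553 × log₂ 24 = 252.947 + 108.553 × 4.5850 ≈ 750.660 ms.

750.7 ms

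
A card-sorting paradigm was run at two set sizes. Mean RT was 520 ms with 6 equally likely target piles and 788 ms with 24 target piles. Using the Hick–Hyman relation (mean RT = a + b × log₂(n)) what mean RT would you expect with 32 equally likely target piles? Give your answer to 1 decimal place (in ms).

843.6 ms

RT is linear in log₂ n, so two points fix the line:
  b = (788 − 520) / (log₂ 24 − log₂ 6) = 268 / (4.5850 − 2.5850) = 134.000 ms/bit
  a = 520 − 134.000 × 2.5850 = 173.615 ms
Then RT(32) = 173.615 + 134.000 × log₂ 32 = 173.615 + 134.000 × 5 ≈ 843.615 ms.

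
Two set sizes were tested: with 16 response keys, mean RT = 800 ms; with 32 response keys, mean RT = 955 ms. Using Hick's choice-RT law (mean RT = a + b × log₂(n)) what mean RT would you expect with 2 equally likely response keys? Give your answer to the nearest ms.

Solve the two-equation system in a and b:
  b = (955 − 800) / (log₂ 32 − log₂ 16) = 155 / (5 − 4) = 155 ms/bit
  a = 800 − 155 × 4 = 180 ms
Then RT(2) = 180 + 155 × log₂ 2 = 180 + 155 × 1 ≈ 335.000 ms.

335 ms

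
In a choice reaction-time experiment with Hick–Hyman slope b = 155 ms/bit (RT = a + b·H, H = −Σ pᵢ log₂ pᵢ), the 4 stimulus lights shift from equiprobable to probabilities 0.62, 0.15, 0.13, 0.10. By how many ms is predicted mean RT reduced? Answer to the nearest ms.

69 ms

Equiprobable entropy H₀ = log₂ 4 = 2.0000 bits.
Skewed entropy H = −Σ pᵢ log₂ pᵢ = 1.5530 bits.
ΔRT = b·(H₀ − H) = 155 × 0.4470 = 69.29 ms.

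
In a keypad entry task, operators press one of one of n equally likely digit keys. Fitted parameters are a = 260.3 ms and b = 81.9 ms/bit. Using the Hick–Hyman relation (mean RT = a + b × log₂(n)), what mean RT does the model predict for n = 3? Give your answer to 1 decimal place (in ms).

log₂(3) = 1.5850 bits, so RT = 260.3 + 81.9 × 1.5850 ≈ 390.108 ms.

390.1 ms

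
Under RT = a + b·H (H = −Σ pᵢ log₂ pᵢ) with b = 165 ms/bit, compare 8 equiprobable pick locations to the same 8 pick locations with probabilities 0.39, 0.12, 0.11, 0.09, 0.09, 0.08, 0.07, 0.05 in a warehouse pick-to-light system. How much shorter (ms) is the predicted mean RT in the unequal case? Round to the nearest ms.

58 ms

The RT saving is b·ΔH. Equiprobable H₀ = log₂(8) = 3.0000 bits; with the given probabilities H = 2.6486 bits.
b·(H₀ − H) = 165 × (3.0000 − 2.6486) = 57.98 ms.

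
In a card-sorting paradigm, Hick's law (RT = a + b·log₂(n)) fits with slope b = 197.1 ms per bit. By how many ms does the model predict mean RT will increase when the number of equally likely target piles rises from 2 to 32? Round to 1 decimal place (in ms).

788.4 ms

Only the slope matters, since a is common to both: ΔRT = b·log₂(n₂/n₁).
log₂(32) − log₂(2) = log₂(32/2) = log₂(16) = 4.
ΔRT = 197.1 × 4.0000 = 788.400 ms.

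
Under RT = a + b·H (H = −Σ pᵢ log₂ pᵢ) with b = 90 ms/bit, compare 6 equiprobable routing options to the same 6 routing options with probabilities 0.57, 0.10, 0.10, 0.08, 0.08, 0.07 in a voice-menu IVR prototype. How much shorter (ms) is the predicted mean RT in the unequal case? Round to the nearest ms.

The RT saving is b·ΔH. Equiprobable H₀ = log₂(6) = 2.5850 bits; with the given probabilities H = 1.9782 bits.
b·(H₀ − H) = 90 × (2.5850 − 1.9782) = 54.61 ms.

55 ms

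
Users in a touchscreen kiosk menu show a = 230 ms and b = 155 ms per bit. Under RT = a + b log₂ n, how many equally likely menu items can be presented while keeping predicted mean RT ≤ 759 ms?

10

155·log₂ n ≤ 759 − 230 = 529, giving log₂ n ≤ 3.4129 and n ≤ 10.651. The largest whole number is 10.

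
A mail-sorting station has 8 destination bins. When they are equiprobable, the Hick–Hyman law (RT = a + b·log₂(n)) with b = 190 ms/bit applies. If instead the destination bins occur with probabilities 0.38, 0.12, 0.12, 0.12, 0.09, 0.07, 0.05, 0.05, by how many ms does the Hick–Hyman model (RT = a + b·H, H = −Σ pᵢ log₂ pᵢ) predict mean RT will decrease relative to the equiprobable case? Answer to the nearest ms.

Equiprobable entropy H₀ = log₂ 8 = 3.0000 bits.
Skewed entropy H = −Σ pᵢ log₂ pᵢ = 2.6451 bits.
ΔRT = b·(H₀ − H) = 190 × 0.3549 = 67.44 ms.

67 ms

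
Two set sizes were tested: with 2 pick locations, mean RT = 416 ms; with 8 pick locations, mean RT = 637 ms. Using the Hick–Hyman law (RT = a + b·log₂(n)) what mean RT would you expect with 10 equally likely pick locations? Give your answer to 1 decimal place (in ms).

With log₂ n on the abscissa the relation is linear; from the two conditions:
  b = (637 − 416) / (log₂ 8 − log₂ 2) = 221 / (3 − 1) = 110.500 ms/bit
  a = 416 − 110.500 × 1 = 305.500 ms
Then RT(10) = 305.500 + 110.500 × log₂ 10 = 305.500 + 110.500 × 3.3219 ≈ 672.573 ms.

672.6 ms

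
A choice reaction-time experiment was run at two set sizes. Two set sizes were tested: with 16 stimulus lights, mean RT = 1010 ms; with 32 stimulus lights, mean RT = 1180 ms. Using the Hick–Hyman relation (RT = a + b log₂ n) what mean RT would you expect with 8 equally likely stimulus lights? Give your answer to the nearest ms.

840 ms

RT is linear in log₂ n, so two points fix the line:
  b = (1180 − 1010) / (log₂ 32 − log₂ 16) = 170 / (5 − 4) = 170 ms/bit
  a = 1010 − 170 × 4 = 330 ms
Then RT(8) = 330 + 170 × log₂ 8 = 330 + 170 × 3 ≈ 840.000 ms.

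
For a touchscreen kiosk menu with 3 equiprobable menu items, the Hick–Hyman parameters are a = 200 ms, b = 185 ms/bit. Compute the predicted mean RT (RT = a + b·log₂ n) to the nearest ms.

log₂(3) = 1.5850 bits, so RT = 200 + 185 × 1.5850 ≈ 493.218 ms.

493 ms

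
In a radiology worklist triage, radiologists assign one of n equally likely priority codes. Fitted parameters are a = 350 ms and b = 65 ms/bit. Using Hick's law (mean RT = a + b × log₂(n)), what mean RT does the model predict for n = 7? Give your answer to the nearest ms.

532 ms

log₂(7) = 2.8074 bits, so RT = 350 + 65 × 2.8074 ≈ 532.478 ms.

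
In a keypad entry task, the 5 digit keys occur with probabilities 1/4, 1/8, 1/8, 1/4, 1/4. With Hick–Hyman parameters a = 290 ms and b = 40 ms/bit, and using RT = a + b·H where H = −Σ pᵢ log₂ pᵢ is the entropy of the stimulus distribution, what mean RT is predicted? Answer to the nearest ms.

380 ms

Each term −pᵢ log₂ pᵢ: 0.25·2 + 0.125·3 + 0.125·3 + 0.25·2 + 0.25·2; summed, H = 2.250 bits.
Mean RT = a + bH = 290 + 40·2.250 = 380.00 ms.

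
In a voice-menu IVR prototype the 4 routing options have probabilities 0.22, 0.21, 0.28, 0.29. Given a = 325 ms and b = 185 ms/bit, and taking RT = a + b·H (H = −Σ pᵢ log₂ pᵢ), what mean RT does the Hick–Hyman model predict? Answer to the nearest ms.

Entropy contributions −pᵢ log₂ pᵢ: 0.4806, 0.4728, 0.5142, 0.5179; sum H = 1.9855 bits.
RT = a + bH = 325 + 185·1.9855 = 692.32 ms.

692 ms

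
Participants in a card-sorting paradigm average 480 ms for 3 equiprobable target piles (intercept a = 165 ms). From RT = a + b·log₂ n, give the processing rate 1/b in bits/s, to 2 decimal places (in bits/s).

b = (480 − 165)/log₂ 3 = 315/1.5850 = 198.743 ms per bit = 0.19874 s/bit; the reciprocal is 5.032 bits/s.

5.03 bits/s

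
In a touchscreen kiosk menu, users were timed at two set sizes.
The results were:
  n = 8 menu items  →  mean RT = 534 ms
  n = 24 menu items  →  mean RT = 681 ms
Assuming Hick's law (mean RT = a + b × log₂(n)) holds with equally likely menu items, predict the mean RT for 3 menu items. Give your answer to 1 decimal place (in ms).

RT is linear in log₂ n, so two points fix the line:
  b = (681 − 534) / (log₂ 24 − log₂ 8) = 147 / (4.5850 − 3) = 92.747 ms/bit
  a = 534 − 92.747 × 3 = 255.760 ms
Then RT(3) = 255.760 + 92.747 × log₂ 3 = 255.760 + 92.747 × 1.5850 ≈ 402.760 ms.

402.8 ms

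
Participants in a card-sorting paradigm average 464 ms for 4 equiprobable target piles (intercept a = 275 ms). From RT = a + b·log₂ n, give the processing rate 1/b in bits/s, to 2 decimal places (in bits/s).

10.58 bits/s

b = (464 − 275)/log₂ 4 = 189/2 = 94.500 ms per bit = 0.09450 s/bit; the reciprocal is 10.582 bits/s.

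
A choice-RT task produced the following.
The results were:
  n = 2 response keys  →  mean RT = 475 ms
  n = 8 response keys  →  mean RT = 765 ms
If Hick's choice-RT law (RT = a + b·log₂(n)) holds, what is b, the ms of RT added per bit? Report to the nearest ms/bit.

b = (RT₂ − RT₁)/(log₂ n₂ − log₂ n₁) = (765 − 475)/(3 − 1) = 145 ms/bit.

145 ms/bit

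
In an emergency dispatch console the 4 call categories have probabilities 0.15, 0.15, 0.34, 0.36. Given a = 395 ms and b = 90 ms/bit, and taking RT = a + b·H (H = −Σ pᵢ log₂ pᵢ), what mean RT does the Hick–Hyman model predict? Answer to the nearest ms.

Entropy contributions −pᵢ log₂ pᵢ: 0.4105, 0.4105, 0.5292, 0.5306; sum H = 1.8809 bits.
RT = a + bH = 395 + 90·1.8809 = 564.28 ms.

564 ms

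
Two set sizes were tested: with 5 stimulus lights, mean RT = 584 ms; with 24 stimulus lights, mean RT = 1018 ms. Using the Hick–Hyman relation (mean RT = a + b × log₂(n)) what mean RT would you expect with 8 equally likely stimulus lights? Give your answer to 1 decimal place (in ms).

714.0 ms

RT is linear in log₂ n, so two points fix the line:
  b = (1018 − 584) / (log₂ 24 − log₂ 5) = 434 / (4.5850 − 2.3219) = 191.778 ms/bit
  a = 584 − 191.778 × 2.3219 = 138.705 ms
Then RT(8) = 138.705 + 191.778 × log₂ 8 = 138.705 + 191.778 × 3 ≈ 714.039 ms.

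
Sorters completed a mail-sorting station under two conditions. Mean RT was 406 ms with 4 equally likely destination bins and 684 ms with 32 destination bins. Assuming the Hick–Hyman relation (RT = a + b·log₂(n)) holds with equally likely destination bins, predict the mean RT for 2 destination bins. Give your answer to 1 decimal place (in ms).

313.3 ms

With log₂ n on the abscissa the relation is linear; from the two conditions:
  b = (684 − 406) / (log₂ 32 − log₂ 4) = 278 / (5 − 2) = 92.667 ms/bit
  a = 406 − 92.667 × 2 = 220.667 ms
Then RT(2) = 220.667 + 92.667 × log₂ 2 = 220.667 + 92.667 × 1 ≈ 313.333 ms.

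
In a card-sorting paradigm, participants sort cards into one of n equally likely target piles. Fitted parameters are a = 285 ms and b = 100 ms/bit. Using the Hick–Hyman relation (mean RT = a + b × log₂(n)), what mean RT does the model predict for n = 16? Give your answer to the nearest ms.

685 ms

log₂(16) = 4 bits, so RT = 285 + 100 × 4 ≈ 685.000 ms.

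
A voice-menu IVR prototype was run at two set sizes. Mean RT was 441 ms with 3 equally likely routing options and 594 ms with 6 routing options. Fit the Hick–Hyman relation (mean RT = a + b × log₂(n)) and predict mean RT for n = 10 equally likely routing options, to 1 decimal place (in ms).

706.8 ms

Fit slope and intercept:
  b = (594 − 441) / (log₂ 6 − log₂ 3) = 153 / (2.5850 − 1.5850) = 153.000 ms/bit
  a = 441 − 153.000 × 1.5850 = 198.501 ms
Then RT(10) = 198.501 + 153.000 × log₂ 10 = 198.501 + 153.000 × 3.3219 ≈ 706.756 ms.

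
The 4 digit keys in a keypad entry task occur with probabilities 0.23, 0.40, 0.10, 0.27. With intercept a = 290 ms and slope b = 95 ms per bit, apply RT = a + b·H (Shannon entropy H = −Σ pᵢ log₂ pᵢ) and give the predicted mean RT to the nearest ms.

Entropy contributions −pᵢ log₂ pᵢ: 0.4877, 0.5288, 0.3322, 0.5100; sum H = 1.8587 bits.
RT = a + bH = 290 + 95·1.8587 = 466.57 ms.

467 ms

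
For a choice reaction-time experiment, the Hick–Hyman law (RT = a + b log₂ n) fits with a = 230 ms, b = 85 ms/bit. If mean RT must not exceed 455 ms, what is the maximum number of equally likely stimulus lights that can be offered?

Set 230 + 85·log₂ n ≤ 455 → log₂ n ≤ (455 − 230)/85 = 2.6471.
So n ≤ 2^2.6471 = 6.264; the largest integer n is 6.

6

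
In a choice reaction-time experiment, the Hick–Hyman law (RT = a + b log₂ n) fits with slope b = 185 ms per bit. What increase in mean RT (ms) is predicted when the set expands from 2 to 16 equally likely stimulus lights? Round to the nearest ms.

ΔRT = (a + b log₂ n₂) − (a + b log₂ n₁) = b·(log₂ n₂ − log₂ n₁).
log₂(16) − log₂(2) = log₂(16/2) = log₂(8) = 3.
ΔRT = 185 × 3.0000 = 555.000 ms.

555 ms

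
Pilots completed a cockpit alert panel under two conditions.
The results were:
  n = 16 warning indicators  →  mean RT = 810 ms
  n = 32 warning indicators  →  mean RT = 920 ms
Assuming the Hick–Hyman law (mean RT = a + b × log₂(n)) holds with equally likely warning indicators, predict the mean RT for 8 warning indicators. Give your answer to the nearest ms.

Solve the two-equation system in a and b:
  b = (920 − 810) / (log₂ 32 − log₂ 16) = 110 / (5 − 4) = 110 ms/bit
  a = 810 − 110 × 4 = 370 ms
Then RT(8) = 370 + 110 × log₂ 8 = 370 + 110 × 3 ≈ 700.000 ms.

700 ms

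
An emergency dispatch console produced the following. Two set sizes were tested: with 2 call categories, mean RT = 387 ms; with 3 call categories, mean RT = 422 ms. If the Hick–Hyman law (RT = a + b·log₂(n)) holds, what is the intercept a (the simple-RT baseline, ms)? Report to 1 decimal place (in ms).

327.2 ms

b = (RT₂ − RT₁)/(log₂ n₂ − log₂ n₁) = (422 − 387)/(1.5850 − 1) = 59.833 ms/bit.
Intercept: a = 387 − 59.833·log₂(2) = 327.167 ms.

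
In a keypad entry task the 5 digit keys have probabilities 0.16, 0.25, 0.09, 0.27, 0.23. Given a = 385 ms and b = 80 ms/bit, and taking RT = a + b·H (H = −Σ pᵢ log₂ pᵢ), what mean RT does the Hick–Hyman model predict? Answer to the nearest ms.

Entropy contributions −pᵢ log₂ pᵢ: 0.4230, 0.5000, 0.3127, 0.5100, 0.4877; sum H = 2.2334 bits.
RT = a + bH = 385 + 80·2.2334 = 563.67 ms.

564 ms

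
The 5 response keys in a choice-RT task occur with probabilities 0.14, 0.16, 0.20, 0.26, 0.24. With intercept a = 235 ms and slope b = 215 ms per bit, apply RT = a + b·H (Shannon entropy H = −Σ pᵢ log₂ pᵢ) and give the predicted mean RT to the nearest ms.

Entropy contributions −pᵢ log₂ pᵢ: 0.3971, 0.4230, 0.4644, 0.5053, 0.4941; sum H = 2.2839 bits.
RT = a + bH = 235 + 215·2.2839 = 726.05 ms.

726 ms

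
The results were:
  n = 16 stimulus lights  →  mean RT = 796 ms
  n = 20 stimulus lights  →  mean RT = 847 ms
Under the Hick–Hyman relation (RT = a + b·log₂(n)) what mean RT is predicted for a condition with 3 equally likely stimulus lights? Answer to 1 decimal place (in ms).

413.4 ms

Fit slope and intercept:
  b = (847 − 796) / (log₂ 20 − log₂ 16) = 51 / (4.3219 − 4) = 158.420 ms/bit
  a = 796 − 158.420 × 4 = 162.318 ms
Then RT(3) = 162.318 + 158.420 × log₂ 3 = 162.318 + 158.420 × 1.5850 ≈ 413.409 ms.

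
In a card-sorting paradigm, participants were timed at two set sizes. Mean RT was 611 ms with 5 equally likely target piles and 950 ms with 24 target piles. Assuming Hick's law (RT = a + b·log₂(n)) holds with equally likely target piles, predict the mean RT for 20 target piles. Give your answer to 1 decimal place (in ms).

Solve the two-equation system in a and b:
  b = (950 − 611) / (log₂ 24 − log₂ 5) = 339 / (4.5850 − 2.3219) = 149.799 ms/bit
  a = 611 − 149.799 × 2.3219 = 263.178 ms
Then RT(20) = 263.178 + 149.799 × log₂ 20 = 263.178 + 149.799 × 4.3219 ≈ 910.598 ms.

910.6 ms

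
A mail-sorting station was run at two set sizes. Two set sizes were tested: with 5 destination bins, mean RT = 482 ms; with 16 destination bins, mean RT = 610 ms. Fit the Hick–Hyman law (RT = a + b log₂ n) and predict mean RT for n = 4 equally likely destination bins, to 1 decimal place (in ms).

Solve the two-equation system in a and b:
  b = (610 − 482) / (log₂ 16 − log₂ 5) = 128 / (4 − 2.3219) = 76.278 ms/bit
  a = 482 − 76.278 × 2.3219 = 304.888 ms
Then RT(4) = 304.888 + 76.278 × log₂ 4 = 304.888 + 76.278 × 2 ≈ 457.444 ms.

457.4 ms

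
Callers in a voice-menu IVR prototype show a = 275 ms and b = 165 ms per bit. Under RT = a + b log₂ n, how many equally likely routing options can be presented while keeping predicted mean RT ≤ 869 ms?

12

Set 275 + 165·log₂ n ≤ 869 → log₂ n ≤ (869 − 275)/165 = 3.6000.
So n ≤ 2^3.6000 = 12.126; the largest integer n is 12.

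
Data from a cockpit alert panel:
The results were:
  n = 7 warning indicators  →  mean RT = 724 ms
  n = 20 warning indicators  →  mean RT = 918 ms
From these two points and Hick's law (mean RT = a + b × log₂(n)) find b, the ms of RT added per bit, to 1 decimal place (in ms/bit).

128.1 ms/bit

Slope: b = (918 − 724) / (log₂ 20 − log₂ 7) = 194/1.5146 = 128.089 ms/bit.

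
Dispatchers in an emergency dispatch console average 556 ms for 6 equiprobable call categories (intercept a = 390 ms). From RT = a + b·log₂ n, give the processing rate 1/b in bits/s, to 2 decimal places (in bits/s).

b = (556 − 390)/log₂ 6 = 166/2.5850 = 64.218 ms per bit = 0.06422 s/bit; the reciprocal is 15.572 bits/s.

15.57 bits/s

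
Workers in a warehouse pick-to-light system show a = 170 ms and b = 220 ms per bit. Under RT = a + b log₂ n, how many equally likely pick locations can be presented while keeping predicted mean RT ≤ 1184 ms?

Set 170 + 220·log₂ n ≤ 1184 → log₂ n ≤ (1184 − 170)/220 = 4.6091.
So n ≤ 2^4.6091 = 24.405; the largest integer n is 24.

24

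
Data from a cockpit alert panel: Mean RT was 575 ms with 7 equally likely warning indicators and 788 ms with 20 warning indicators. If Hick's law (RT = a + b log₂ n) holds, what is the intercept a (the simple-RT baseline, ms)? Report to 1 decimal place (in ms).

Slope: b = (788 − 575) / (log₂ 20 − log₂ 7) = 213/1.5146 = 140.634 ms/bit.
Intercept: a = 575 − 140.634·log₂(7) = 180.191 ms.

180.2 ms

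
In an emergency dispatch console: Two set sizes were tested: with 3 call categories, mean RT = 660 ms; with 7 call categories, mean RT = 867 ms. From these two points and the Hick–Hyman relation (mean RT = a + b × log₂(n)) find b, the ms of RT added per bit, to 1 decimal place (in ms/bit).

The slope on a log₂ axis is (867 − 660) / (2.8074 − 1.5850) = 169.340 ms/bit.

169.3 ms/bit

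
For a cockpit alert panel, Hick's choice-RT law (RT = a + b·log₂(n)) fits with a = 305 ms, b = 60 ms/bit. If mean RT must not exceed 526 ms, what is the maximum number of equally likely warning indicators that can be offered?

Set 305 + 60·log₂ n ≤ 526 → log₂ n ≤ (526 − 305)/60 = 3.6833.
So n ≤ 2^3.6833 = 12.847; the largest integer n is 12.

12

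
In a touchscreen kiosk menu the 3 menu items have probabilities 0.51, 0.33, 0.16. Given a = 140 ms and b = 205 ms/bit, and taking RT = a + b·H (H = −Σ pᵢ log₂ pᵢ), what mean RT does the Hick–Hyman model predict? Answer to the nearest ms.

436 ms

Entropy contributions −pᵢ log₂ pᵢ: 0.4954, 0.5278, 0.4230; sum H = 1.4463 bits.
RT = a + bH = 140 + 205·1.4463 = 436.49 ms.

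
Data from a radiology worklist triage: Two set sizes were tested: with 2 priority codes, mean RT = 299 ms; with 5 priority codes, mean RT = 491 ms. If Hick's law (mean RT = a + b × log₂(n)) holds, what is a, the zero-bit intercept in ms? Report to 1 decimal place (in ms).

Slope: b = (491 − 299) / (log₂ 5 − log₂ 2) = 192/1.3219 = 145.242 ms/bit.
a = RT₁ − b·log₂ n₁ = 299 − 145.242 × 1 = 153.758 ms.

153.8 ms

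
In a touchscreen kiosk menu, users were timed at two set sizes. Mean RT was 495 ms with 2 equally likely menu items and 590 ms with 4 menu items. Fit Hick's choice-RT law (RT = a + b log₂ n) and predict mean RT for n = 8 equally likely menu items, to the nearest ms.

Fit slope and intercept:
  b = (590 − 495) / (log₂ 4 − log₂ 2) = 95 / (2 − 1) = 95 ms/bit
  a = 495 − 95 × 1 = 400 ms
Then RT(8) = 400 + 95 × log₂ 8 = 400 + 95 × 3 ≈ 685.000 ms.

685 ms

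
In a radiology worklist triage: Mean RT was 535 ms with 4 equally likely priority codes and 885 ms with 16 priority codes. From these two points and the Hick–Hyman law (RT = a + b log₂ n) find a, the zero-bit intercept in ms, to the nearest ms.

185 ms

Slope: b = (885 − 535) / (log₂ 16 − log₂ 4) = 350/2.0000 = 175 ms/bit.
Intercept: a = 535 − 175·log₂(4) = 185.000 ms.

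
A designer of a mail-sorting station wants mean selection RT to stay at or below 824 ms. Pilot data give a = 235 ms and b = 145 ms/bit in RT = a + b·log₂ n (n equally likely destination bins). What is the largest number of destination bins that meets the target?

16

Set 235 + 145·log₂ n ≤ 824 → log₂ n ≤ (824 − 235)/145 = 4.0621.
So n ≤ 2^4.0621 = 16.703; the largest integer n is 16.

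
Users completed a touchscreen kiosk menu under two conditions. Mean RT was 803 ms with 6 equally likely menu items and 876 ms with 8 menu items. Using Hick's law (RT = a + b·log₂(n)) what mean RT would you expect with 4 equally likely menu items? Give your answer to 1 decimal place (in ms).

RT is linear in log₂ n, so two points fix the line:
  b = (876 − 803) / (log₂ 8 − log₂ 6) = 73 / (3 − 2.5850) = 175.888 ms/bit
  a = 803 − 175.888 × 2.5850 = 348.337 ms
Then RT(4) = 348.337 + 175.888 × log₂ 4 = 348.337 + 175.888 × 2 ≈ 700.112 ms.

700.1 ms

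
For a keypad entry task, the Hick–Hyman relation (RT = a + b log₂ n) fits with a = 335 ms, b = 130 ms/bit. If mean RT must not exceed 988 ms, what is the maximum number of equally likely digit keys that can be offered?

32

Set 335 + 130·log₂ n ≤ 988 → log₂ n ≤ (988 − 335)/130 = 5.0231.
So n ≤ 2^5.0231 = 32.516; the largest integer n is 32.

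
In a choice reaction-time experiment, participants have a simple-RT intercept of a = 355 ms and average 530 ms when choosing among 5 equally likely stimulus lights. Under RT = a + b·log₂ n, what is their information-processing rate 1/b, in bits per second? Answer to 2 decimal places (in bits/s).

13.27 bits/s

b = (530 − 355)/log₂ 5 = 175/2.3219 = 75.368 ms per bit = 0.07537 s/bit; the reciprocal is 13.268 bits/s.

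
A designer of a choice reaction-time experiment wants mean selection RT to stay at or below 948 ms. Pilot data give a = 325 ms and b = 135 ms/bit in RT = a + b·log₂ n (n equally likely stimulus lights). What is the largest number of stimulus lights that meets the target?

Information budget: (948 − 325)/135 = 4.6148 bits, so n ≤ 2^4.6148 = 24.502 → at most 24.

24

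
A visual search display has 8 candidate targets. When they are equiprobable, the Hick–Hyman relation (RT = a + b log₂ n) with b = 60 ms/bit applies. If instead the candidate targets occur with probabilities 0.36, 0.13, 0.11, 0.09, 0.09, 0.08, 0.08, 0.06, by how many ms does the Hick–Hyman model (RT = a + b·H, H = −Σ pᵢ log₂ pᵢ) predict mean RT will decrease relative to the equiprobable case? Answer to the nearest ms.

17 ms

The RT saving is b·ΔH. Equiprobable H₀ = log₂(8) = 3.0000 bits; with the given probabilities H = 2.7154 bits.
b·(H₀ − H) = 60 × (3.0000 − 2.7154) = 17.08 ms.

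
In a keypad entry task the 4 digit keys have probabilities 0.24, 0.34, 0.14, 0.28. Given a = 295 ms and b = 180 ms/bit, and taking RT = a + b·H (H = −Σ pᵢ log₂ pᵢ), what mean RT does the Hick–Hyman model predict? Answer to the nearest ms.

643 ms

Entropy contributions −pᵢ log₂ pᵢ: 0.4941, 0.5292, 0.3971, 0.5142; sum H = 1.9346 bits.
RT = a + bH = 295 + 180·1.9346 = 643.23 ms.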